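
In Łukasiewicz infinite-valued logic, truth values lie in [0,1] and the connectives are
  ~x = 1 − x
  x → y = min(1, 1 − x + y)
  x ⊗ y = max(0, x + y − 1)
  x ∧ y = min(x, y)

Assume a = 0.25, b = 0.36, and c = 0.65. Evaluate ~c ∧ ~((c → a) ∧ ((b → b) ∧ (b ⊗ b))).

~c = 1 − 0.65 = 0.35
c → a = min(1, 1 − 0.65 + 0.25) = min(1, 0.60) = 0.60
b → b = min(1, 1 − 0.36 + 0.36) = min(1, 1.00) = 1.00
b ⊗ b = max(0, 0.36 + 0.36 − 1) = max(0, -0.28) = 0.00
(b → b) ∧ (b ⊗ b) = min(1.00, 0.00) = 0.00
(c → a) ∧ ((b → b) ∧ (b ⊗ b)) = min(0.60, 0.00) = 0.00
~((c → a) ∧ ((b → b) ∧ (b ⊗ b))) = 1 − 0.00 = 1.00
~c ∧ ~((c → a) ∧ ((b → b) ∧ (b ⊗ b))) = min(0.35, 1.00) = 0.35

0.35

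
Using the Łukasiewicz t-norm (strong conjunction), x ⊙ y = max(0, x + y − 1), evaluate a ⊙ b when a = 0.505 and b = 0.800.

a ⊙ b = max(0, 0.505 + 0.800 − 1) = max(0, 0.305) = 0.305
For comparison, the Gödel (minimum) t-norm min(x, y) would give 0.505.

0.305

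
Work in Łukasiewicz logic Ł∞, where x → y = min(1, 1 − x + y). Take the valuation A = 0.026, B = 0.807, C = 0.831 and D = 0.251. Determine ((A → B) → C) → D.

0.420

A → B = min(1, 1 − 0.026 + 0.807) = min(1, 1.781) = 1.000
(A → B) → C = min(1, 1 − 1.000 + 0.831) = min(1, 0.831) = 0.831
((A → B) → C) → D = min(1, 1 − 0.831 + 0.251) = min(1, 0.420) = 0.420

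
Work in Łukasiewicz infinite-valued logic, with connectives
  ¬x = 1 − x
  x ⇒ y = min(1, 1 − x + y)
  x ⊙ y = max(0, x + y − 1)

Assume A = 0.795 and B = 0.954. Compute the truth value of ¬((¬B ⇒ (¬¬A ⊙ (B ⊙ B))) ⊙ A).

0.205

¬B = 1 − 0.954 = 0.046
¬A = 1 − 0.795 = 0.205
¬¬A = 1 − 0.205 = 0.795
B ⊙ B = max(0, 0.954 + 0.954 − 1) = max(0, 0.908) = 0.908
¬¬A ⊙ (B ⊙ B) = max(0, 0.795 + 0.908 − 1) = max(0, 0.703) = 0.703
¬B ⇒ (¬¬A ⊙ (B ⊙ B)) = min(1, 1 − 0.046 + 0.703) = min(1, 1.657) = 1.000
(¬B ⇒ (¬¬A ⊙ (B ⊙ B))) ⊙ A = max(0, 1.000 + 0.795 − 1) = max(0, 0.795) = 0.795
¬((¬B ⇒ (¬¬A ⊙ (B ⊙ B))) ⊙ A) = 1 − 0.795 = 0.205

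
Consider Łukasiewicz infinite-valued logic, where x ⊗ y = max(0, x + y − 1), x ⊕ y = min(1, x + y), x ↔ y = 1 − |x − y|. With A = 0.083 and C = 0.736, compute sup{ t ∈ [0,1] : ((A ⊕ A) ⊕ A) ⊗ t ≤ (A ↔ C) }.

1.000

A ⊕ A = min(1, 0.083 + 0.083) = min(1, 0.166) = 0.166
(A ⊕ A) ⊕ A = min(1, 0.166 + 0.083) = min(1, 0.249) = 0.249
So the left factor is (A ⊕ A) ⊕ A = 0.249.
A ↔ C = 1 − |0.083 − 0.736| = 1 − 0.653 = 0.347
So the right-hand bound is A ↔ C = 0.347.
The residuum of the Łukasiewicz t-norm gives the supremum: min(1, 1 − 0.249 + 0.347).
1 − 0.249 + 0.347 = 1.098, so t = min(1, 1.098) = 1.000.
Check: 0.249 ⊗ 1.000 = max(0, 0.249) = 0.249 ≤ 0.347.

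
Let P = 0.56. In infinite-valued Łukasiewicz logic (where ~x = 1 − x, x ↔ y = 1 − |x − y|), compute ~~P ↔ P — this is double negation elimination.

1.00

~P = 1 − 0.56 = 0.44
~~P = 1 − 0.44 = 0.56
~~P ↔ P = 1 − |0.56 − 0.56| = 1 − 0.00 = 1.00
(As expected: always 1 in Ł∞ since negation is involutive.)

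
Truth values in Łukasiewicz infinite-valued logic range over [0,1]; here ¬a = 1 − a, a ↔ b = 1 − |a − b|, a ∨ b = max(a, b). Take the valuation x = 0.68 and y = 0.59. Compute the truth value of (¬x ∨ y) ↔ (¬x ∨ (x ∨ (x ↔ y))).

0.68

¬x = 1 − 0.68 = 0.32
¬x ∨ y = max(0.32, 0.59) = 0.59
x ↔ y = 1 − |0.68 − 0.59| = 1 − 0.09 = 0.91
x ∨ (x ↔ y) = max(0.68, 0.91) = 0.91
¬x ∨ (x ∨ (x ↔ y)) = max(0.32, 0.91) = 0.91
(¬x ∨ y) ↔ (¬x ∨ (x ∨ (x ↔ y))) = 1 − |0.59 − 0.91| = 1 − 0.32 = 0.68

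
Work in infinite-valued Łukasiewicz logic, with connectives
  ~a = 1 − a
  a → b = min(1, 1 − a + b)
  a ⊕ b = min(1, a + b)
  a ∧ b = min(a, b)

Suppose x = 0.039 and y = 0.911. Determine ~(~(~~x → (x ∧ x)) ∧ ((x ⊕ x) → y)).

1.000

~x = 1 − 0.039 = 0.961
~~x = 1 − 0.961 = 0.039
x ∧ x = min(0.039, 0.039) = 0.039
~~x → (x ∧ x) = min(1, 1 − 0.039 + 0.039) = min(1, 1.000) = 1.000
~(~~x → (x ∧ x)) = 1 − 1.000 = 0.000
x ⊕ x = min(1, 0.039 + 0.039) = min(1, 0.078) = 0.078
(x ⊕ x) → y = min(1, 1 − 0.078 + 0.911) = min(1, 1.833) = 1.000
~(~~x → (x ∧ x)) ∧ ((x ⊕ x) → y) = min(0.000, 1.000) = 0.000
~(~(~~x → (x ∧ x)) ∧ ((x ⊕ x) → y)) = 1 − 0.000 = 1.000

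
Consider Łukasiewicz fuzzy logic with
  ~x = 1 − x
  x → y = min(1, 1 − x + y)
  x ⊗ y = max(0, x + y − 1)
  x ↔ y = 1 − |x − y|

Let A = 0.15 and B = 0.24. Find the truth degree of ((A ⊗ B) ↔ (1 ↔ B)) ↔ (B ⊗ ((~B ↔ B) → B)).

0.24

A ⊗ B = max(0, 0.15 + 0.24 − 1) = max(0, -0.61) = 0.00
1 ↔ B = 1 − |1.00 − 0.24| = 1 − 0.76 = 0.24
(A ⊗ B) ↔ (1 ↔ B) = 1 − |0.00 − 0.24| = 1 − 0.24 = 0.76
~B = 1 − 0.24 = 0.76
~B ↔ B = 1 − |0.76 − 0.24| = 1 − 0.52 = 0.48
(~B ↔ B) → B = min(1, 1 − 0.48 + 0.24) = min(1, 0.76) = 0.76
B ⊗ ((~B ↔ B) → B) = max(0, 0.24 + 0.76 − 1) = max(0, 0.00) = 0.00
((A ⊗ B) ↔ (1 ↔ B)) ↔ (B ⊗ ((~B ↔ B) → B)) = 1 − |0.76 − 0.00| = 1 − 0.76 = 0.24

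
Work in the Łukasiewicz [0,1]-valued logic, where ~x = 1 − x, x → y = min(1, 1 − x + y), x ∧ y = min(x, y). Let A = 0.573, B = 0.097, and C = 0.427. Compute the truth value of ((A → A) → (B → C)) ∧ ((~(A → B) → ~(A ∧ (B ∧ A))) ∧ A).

A → A = min(1, 1 − 0.573 + 0.573) = min(1, 1.000) = 1.000
B → C = min(1, 1 − 0.097 + 0.427) = min(1, 1.330) = 1.000
(A → A) → (B → C) = min(1, 1 − 1.000 + 1.000) = min(1, 1.000) = 1.000
A → B = min(1, 1 − 0.573 + 0.097) = min(1, 0.524) = 0.524
~(A → B) = 1 − 0.524 = 0.476
B ∧ A = min(0.097, 0.573) = 0.097
A ∧ (B ∧ A) = min(0.573, 0.097) = 0.097
~(A ∧ (B ∧ A)) = 1 − 0.097 = 0.903
~(A → B) → ~(A ∧ (B ∧ A)) = min(1, 1 − 0.476 + 0.903) = min(1, 1.427) = 1.000
(~(A → B) → ~(A ∧ (B ∧ A))) ∧ A = min(1.000, 0.573) = 0.573
((A → A) → (B → C)) ∧ ((~(A → B) → ~(A ∧ (B ∧ A))) ∧ A) = min(1.000, 0.573) = 0.573

0.573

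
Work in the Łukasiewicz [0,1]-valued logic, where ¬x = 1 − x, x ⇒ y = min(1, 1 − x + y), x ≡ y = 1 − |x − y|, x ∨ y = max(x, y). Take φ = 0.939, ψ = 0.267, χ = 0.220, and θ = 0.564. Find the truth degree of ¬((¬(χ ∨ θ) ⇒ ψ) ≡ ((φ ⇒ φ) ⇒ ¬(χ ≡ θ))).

0.487

χ ∨ θ = max(0.220, 0.564) = 0.564
¬(χ ∨ θ) = 1 − 0.564 = 0.436
¬(χ ∨ θ) ⇒ ψ = min(1, 1 − 0.436 + 0.267) = min(1, 0.831) = 0.831
φ ⇒ φ = min(1, 1 − 0.939 + 0.939) = min(1, 1.000) = 1.000
χ ≡ θ = 1 − |0.220 − 0.564| = 1 − 0.344 = 0.656
¬(χ ≡ θ) = 1 − 0.656 = 0.344
(φ ⇒ φ) ⇒ ¬(χ ≡ θ) = min(1, 1 − 1.000 + 0.344) = min(1, 0.344) = 0.344
(¬(χ ∨ θ) ⇒ ψ) ≡ ((φ ⇒ φ) ⇒ ¬(χ ≡ θ)) = 1 − |0.831 − 0.344| = 1 − 0.487 = 0.513
¬((¬(χ ∨ θ) ⇒ ψ) ≡ ((φ ⇒ φ) ⇒ ¬(χ ≡ θ))) = 1 − 0.513 = 0.487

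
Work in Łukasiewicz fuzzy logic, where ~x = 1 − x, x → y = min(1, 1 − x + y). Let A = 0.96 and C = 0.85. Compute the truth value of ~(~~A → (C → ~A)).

~A = 1 − 0.96 = 0.04
~~A = 1 − 0.04 = 0.96
C → ~A = min(1, 1 − 0.85 + 0.04) = min(1, 0.19) = 0.19
~~A → (C → ~A) = min(1, 1 − 0.96 + 0.19) = min(1, 0.23) = 0.23
~(~~A → (C → ~A)) = 1 − 0.23 = 0.77

0.77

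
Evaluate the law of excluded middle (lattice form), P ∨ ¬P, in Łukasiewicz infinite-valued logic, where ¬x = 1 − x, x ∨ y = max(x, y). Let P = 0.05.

0.95

¬P = 1 − 0.05 = 0.95
P ∨ ¬P = max(0.05, 0.95) = 0.95
(The value 0.95 < 1 shows this instance is not satisfied; not a Ł∞-tautology — its value is max(a, 1−a).)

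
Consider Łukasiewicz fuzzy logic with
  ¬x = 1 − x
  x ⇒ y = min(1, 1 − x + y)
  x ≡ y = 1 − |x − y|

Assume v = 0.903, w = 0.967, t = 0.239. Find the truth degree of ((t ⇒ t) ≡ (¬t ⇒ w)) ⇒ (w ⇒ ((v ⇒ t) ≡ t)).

t ⇒ t = min(1, 1 − 0.239 + 0.239) = min(1, 1.000) = 1.000
¬t = 1 − 0.239 = 0.761
¬t ⇒ w = min(1, 1 − 0.761 + 0.967) = min(1, 1.206) = 1.000
(t ⇒ t) ≡ (¬t ⇒ w) = 1 − |1.000 − 1.000| = 1 − 0.000 = 1.000
v ⇒ t = min(1, 1 − 0.903 + 0.239) = min(1, 0.336) = 0.336
(v ⇒ t) ≡ t = 1 − |0.336 − 0.239| = 1 − 0.097 = 0.903
w ⇒ ((v ⇒ t) ≡ t) = min(1, 1 − 0.967 + 0.903) = min(1, 0.936) = 0.936
((t ⇒ t) ≡ (¬t ⇒ w)) ⇒ (w ⇒ ((v ⇒ t) ≡ t)) = min(1, 1 − 1.000 + 0.936) = min(1, 0.936) = 0.936

0.936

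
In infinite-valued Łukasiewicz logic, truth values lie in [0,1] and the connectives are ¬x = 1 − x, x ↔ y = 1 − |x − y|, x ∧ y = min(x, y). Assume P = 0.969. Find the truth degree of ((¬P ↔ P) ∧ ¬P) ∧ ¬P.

¬P = 1 − 0.969 = 0.031
¬P ↔ P = 1 − |0.031 − 0.969| = 1 − 0.938 = 0.062
(¬P ↔ P) ∧ ¬P = min(0.062, 0.031) = 0.031
((¬P ↔ P) ∧ ¬P) ∧ ¬P = min(0.031, 0.031) = 0.031

0.031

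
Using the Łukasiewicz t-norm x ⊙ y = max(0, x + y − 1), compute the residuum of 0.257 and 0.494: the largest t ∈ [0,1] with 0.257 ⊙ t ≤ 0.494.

The residuum of the Łukasiewicz t-norm gives the supremum: min(1, 1 − 0.257 + 0.494).
1 − 0.257 + 0.494 = 1.237, so t = min(1, 1.237) = 1.000.
Check: 0.257 ⊙ 1.000 = max(0, 0.257) = 0.257 ≤ 0.494.

1.000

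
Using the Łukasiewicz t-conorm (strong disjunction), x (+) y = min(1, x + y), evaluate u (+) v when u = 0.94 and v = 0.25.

u (+) v = min(1, 0.94 + 0.25) = min(1, 1.19) = 1.00
For comparison, the Gödel t-conorm max(x, y) would give 0.94.

1.00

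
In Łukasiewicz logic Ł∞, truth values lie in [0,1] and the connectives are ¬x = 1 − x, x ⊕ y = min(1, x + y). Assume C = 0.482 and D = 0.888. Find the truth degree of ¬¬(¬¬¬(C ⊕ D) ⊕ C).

0.482

C ⊕ D = min(1, 0.482 + 0.888) = min(1, 1.370) = 1.000
¬(C ⊕ D) = 1 − 1.000 = 0.000
¬¬(C ⊕ D) = 1 − 0.000 = 1.000
¬¬¬(C ⊕ D) = 1 − 1.000 = 0.000
¬¬¬(C ⊕ D) ⊕ C = min(1, 0.000 + 0.482) = min(1, 0.482) = 0.482
¬(¬¬¬(C ⊕ D) ⊕ C) = 1 − 0.482 = 0.518
¬¬(¬¬¬(C ⊕ D) ⊕ C) = 1 − 0.518 = 0.482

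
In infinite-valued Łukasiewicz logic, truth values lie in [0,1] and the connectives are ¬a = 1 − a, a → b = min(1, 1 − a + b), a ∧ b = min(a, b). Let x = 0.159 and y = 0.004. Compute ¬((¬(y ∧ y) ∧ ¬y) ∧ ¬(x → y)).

y ∧ y = min(0.004, 0.004) = 0.004
¬(y ∧ y) = 1 − 0.004 = 0.996
¬y = 1 − 0.004 = 0.996
¬(y ∧ y) ∧ ¬y = min(0.996, 0.996) = 0.996
x → y = min(1, 1 − 0.159 + 0.004) = min(1, 0.845) = 0.845
¬(x → y) = 1 − 0.845 = 0.155
(¬(y ∧ y) ∧ ¬y) ∧ ¬(x → y) = min(0.996, 0.155) = 0.155
¬((¬(y ∧ y) ∧ ¬y) ∧ ¬(x → y)) = 1 − 0.155 = 0.845

0.845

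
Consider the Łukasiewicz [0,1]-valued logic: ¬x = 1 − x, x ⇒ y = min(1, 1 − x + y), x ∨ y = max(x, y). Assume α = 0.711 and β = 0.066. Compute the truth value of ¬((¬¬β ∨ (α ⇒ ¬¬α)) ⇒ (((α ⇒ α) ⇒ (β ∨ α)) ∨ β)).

¬β = 1 − 0.066 = 0.934
¬¬β = 1 − 0.934 = 0.066
¬α = 1 − 0.711 = 0.289
¬¬α = 1 − 0.289 = 0.711
α ⇒ ¬¬α = min(1, 1 − 0.711 + 0.711) = min(1, 1.000) = 1.000
¬¬β ∨ (α ⇒ ¬¬α) = max(0.066, 1.000) = 1.000
α ⇒ α = min(1, 1 − 0.711 + 0.711) = min(1, 1.000) = 1.000
β ∨ α = max(0.066, 0.711) = 0.711
(α ⇒ α) ⇒ (β ∨ α) = min(1, 1 − 1.000 + 0.711) = min(1, 0.711) = 0.711
((α ⇒ α) ⇒ (β ∨ α)) ∨ β = max(0.711, 0.066) = 0.711
(¬¬β ∨ (α ⇒ ¬¬α)) ⇒ (((α ⇒ α) ⇒ (β ∨ α)) ∨ β) = min(1, 1 − 1.000 + 0.711) = min(1, 0.711) = 0.711
¬((¬¬β ∨ (α ⇒ ¬¬α)) ⇒ (((α ⇒ α) ⇒ (β ∨ α)) ∨ β)) = 1 − 0.711 = 0.289

0.289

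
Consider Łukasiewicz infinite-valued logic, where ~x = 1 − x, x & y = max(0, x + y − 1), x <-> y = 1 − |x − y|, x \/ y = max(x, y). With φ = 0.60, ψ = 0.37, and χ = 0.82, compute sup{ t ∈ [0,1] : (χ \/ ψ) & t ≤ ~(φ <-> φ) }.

0.18

χ \/ ψ = max(0.82, 0.37) = 0.82
So the left factor is χ \/ ψ = 0.82.
φ <-> φ = 1 − |0.60 − 0.60| = 1 − 0.00 = 1.00
~(φ <-> φ) = 1 − 1.00 = 0.00
So the right-hand bound is ~(φ <-> φ) = 0.00.
The residuum of the Łukasiewicz t-norm gives the supremum: min(1, 1 − 0.82 + 0.00).
1 − 0.82 + 0.00 = 0.18, so t = min(1, 0.18) = 0.18.
Check: 0.82 & 0.18 = max(0, 0.00) = 0.00 ≤ 0.00.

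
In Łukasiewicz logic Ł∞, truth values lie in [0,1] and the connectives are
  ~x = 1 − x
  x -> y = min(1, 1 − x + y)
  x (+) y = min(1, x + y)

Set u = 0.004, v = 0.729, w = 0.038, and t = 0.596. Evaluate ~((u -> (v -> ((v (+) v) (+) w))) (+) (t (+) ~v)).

0.000

v (+) v = min(1, 0.729 + 0.729) = min(1, 1.458) = 1.000
(v (+) v) (+) w = min(1, 1.000 + 0.038) = min(1, 1.038) = 1.000
v -> ((v (+) v) (+) w) = min(1, 1 − 0.729 + 1.000) = min(1, 1.271) = 1.000
u -> (v -> ((v (+) v) (+) w)) = min(1, 1 − 0.004 + 1.000) = min(1, 1.996) = 1.000
~v = 1 − 0.729 = 0.271
t (+) ~v = min(1, 0.596 + 0.271) = min(1, 0.867) = 0.867
(u -> (v -> ((v (+) v) (+) w))) (+) (t (+) ~v) = min(1, 1.000 + 0.867) = min(1, 1.867) = 1.000
~((u -> (v -> ((v (+) v) (+) w))) (+) (t (+) ~v)) = 1 − 1.000 = 0.000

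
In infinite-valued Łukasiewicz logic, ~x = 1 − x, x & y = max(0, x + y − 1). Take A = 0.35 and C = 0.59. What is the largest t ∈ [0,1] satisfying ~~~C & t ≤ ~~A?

~C = 1 − 0.59 = 0.41
~~C = 1 − 0.41 = 0.59
~~~C = 1 − 0.59 = 0.41
So the left factor is ~~~C = 0.41.
~A = 1 − 0.35 = 0.65
~~A = 1 − 0.65 = 0.35
So the right-hand bound is ~~A = 0.35.
The residuum of the Łukasiewicz t-norm gives the supremum: min(1, 1 − 0.41 + 0.35).
1 − 0.41 + 0.35 = 0.94, so t = min(1, 0.94) = 0.94.
Check: 0.41 & 0.94 = max(0, 0.35) = 0.35 ≤ 0.35.

0.94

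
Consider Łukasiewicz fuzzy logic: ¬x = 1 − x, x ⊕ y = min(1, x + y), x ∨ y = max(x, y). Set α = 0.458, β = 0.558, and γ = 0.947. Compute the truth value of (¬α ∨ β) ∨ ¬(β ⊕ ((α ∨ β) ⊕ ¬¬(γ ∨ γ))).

0.558

¬α = 1 − 0.458 = 0.542
¬α ∨ β = max(0.542, 0.558) = 0.558
α ∨ β = max(0.458, 0.558) = 0.558
γ ∨ γ = max(0.947, 0.947) = 0.947
¬(γ ∨ γ) = 1 − 0.947 = 0.053
¬¬(γ ∨ γ) = 1 − 0.053 = 0.947
(α ∨ β) ⊕ ¬¬(γ ∨ γ) = min(1, 0.558 + 0.947) = min(1, 1.505) = 1.000
β ⊕ ((α ∨ β) ⊕ ¬¬(γ ∨ γ)) = min(1, 0.558 + 1.000) = min(1, 1.558) = 1.000
¬(β ⊕ ((α ∨ β) ⊕ ¬¬(γ ∨ γ))) = 1 − 1.000 = 0.000
(¬α ∨ β) ∨ ¬(β ⊕ ((α ∨ β) ⊕ ¬¬(γ ∨ γ))) = max(0.558, 0.000) = 0.558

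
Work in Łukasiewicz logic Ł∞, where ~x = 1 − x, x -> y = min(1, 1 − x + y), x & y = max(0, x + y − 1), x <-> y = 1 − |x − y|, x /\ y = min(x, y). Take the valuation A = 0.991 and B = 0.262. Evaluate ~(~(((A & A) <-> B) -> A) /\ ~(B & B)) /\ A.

0.991

A & A = max(0, 0.991 + 0.991 − 1) = max(0, 0.982) = 0.982
(A & A) <-> B = 1 − |0.982 − 0.262| = 1 − 0.720 = 0.280
((A & A) <-> B) -> A = min(1, 1 − 0.280 + 0.991) = min(1, 1.711) = 1.000
~(((A & A) <-> B) -> A) = 1 − 1.000 = 0.000
B & B = max(0, 0.262 + 0.262 − 1) = max(0, -0.476) = 0.000
~(B & B) = 1 − 0.000 = 1.000
~(((A & A) <-> B) -> A) /\ ~(B & B) = min(0.000, 1.000) = 0.000
~(~(((A & A) <-> B) -> A) /\ ~(B & B)) = 1 − 0.000 = 1.000
~(~(((A & A) <-> B) -> A) /\ ~(B & B)) /\ A = min(1.000, 0.991) = 0.991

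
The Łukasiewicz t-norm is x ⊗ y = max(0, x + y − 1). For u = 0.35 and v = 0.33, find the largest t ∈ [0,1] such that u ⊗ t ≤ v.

0.98

The residuum of the Łukasiewicz t-norm gives the supremum: min(1, 1 − 0.35 + 0.33).
1 − 0.35 + 0.33 = 0.98, so t = min(1, 0.98) = 0.98.
Check: 0.35 ⊗ 0.98 = max(0, 0.33) = 0.33 ≤ 0.33.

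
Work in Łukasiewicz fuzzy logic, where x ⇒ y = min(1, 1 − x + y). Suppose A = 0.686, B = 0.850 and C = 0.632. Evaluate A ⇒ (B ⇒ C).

1.000

B ⇒ C = min(1, 1 − 0.850 + 0.632) = min(1, 0.782) = 0.782
A ⇒ (B ⇒ C) = min(1, 1 − 0.686 + 0.782) = min(1, 1.096) = 1.000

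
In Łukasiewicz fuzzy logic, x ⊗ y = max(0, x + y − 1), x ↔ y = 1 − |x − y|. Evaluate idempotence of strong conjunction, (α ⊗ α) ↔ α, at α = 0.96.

α ⊗ α = max(0, 0.96 + 0.96 − 1) = max(0, 0.92) = 0.92
(α ⊗ α) ↔ α = 1 − |0.92 − 0.96| = 1 − 0.04 = 0.96
(The value 0.96 < 1 shows this instance is not satisfied; fails in Ł∞ since a ⊗ a = max(0, 2a−1) ≠ a in general.)

0.96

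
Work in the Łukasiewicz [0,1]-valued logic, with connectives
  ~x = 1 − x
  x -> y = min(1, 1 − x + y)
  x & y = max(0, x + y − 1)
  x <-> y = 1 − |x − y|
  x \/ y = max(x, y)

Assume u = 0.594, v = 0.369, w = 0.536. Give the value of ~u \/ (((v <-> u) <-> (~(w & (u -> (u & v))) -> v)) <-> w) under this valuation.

0.942

~u = 1 − 0.594 = 0.406
v <-> u = 1 − |0.369 − 0.594| = 1 − 0.225 = 0.775
u & v = max(0, 0.594 + 0.369 − 1) = max(0, -0.037) = 0.000
u -> (u & v) = min(1, 1 − 0.594 + 0.000) = min(1, 0.406) = 0.406
w & (u -> (u & v)) = max(0, 0.536 + 0.406 − 1) = max(0, -0.058) = 0.000
~(w & (u -> (u & v))) = 1 − 0.000 = 1.000
~(w & (u -> (u & v))) -> v = min(1, 1 − 1.000 + 0.369) = min(1, 0.369) = 0.369
(v <-> u) <-> (~(w & (u -> (u & v))) -> v) = 1 − |0.775 − 0.369| = 1 − 0.406 = 0.594
((v <-> u) <-> (~(w & (u -> (u & v))) -> v)) <-> w = 1 − |0.594 − 0.536| = 1 − 0.058 = 0.942
~u \/ (((v <-> u) <-> (~(w & (u -> (u & v))) -> v)) <-> w) = max(0.406, 0.942) = 0.942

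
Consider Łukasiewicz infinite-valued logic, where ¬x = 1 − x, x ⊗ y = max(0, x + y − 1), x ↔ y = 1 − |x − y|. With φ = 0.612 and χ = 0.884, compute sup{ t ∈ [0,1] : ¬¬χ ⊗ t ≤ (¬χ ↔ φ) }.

0.620

¬χ = 1 − 0.884 = 0.116
¬¬χ = 1 − 0.116 = 0.884
So the left factor is ¬¬χ = 0.884.
¬χ ↔ φ = 1 − |0.116 − 0.612| = 1 − 0.496 = 0.504
So the right-hand bound is ¬χ ↔ φ = 0.504.
The residuum of the Łukasiewicz t-norm gives the supremum: min(1, 1 − 0.884 + 0.504).
1 − 0.884 + 0.504 = 0.620, so t = min(1, 0.620) = 0.620.
Check: 0.884 ⊗ 0.620 = max(0, 0.504) = 0.504 ≤ 0.504.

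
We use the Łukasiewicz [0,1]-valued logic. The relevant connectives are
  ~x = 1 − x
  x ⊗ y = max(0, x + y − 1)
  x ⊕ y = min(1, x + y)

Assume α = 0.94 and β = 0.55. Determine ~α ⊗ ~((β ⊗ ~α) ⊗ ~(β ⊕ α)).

~α = 1 − 0.94 = 0.06
β ⊗ ~α = max(0, 0.55 + 0.06 − 1) = max(0, -0.39) = 0.00
β ⊕ α = min(1, 0.55 + 0.94) = min(1, 1.49) = 1.00
~(β ⊕ α) = 1 − 1.00 = 0.00
(β ⊗ ~α) ⊗ ~(β ⊕ α) = max(0, 0.00 + 0.00 − 1) = max(0, -1.00) = 0.00
~((β ⊗ ~α) ⊗ ~(β ⊕ α)) = 1 − 0.00 = 1.00
~α ⊗ ~((β ⊗ ~α) ⊗ ~(β ⊕ α)) = max(0, 0.06 + 1.00 − 1) = max(0, 0.06) = 0.06

0.06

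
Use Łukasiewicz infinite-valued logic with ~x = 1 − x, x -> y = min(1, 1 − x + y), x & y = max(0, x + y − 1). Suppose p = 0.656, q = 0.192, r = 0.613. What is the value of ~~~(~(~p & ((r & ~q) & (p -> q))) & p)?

~p = 1 − 0.656 = 0.344
~q = 1 − 0.192 = 0.808
r & ~q = max(0, 0.613 + 0.808 − 1) = max(0, 0.421) = 0.421
p -> q = min(1, 1 − 0.656 + 0.192) = min(1, 0.536) = 0.536
(r & ~q) & (p -> q) = max(0, 0.421 + 0.536 − 1) = max(0, -0.043) = 0.000
~p & ((r & ~q) & (p -> q)) = max(0, 0.344 + 0.000 − 1) = max(0, -0.656) = 0.000
~(~p & ((r & ~q) & (p -> q))) = 1 − 0.000 = 1.000
~(~p & ((r & ~q) & (p -> q))) & p = max(0, 1.000 + 0.656 − 1) = max(0, 0.656) = 0.656
~(~(~p & ((r & ~q) & (p -> q))) & p) = 1 − 0.656 = 0.344
~~(~(~p & ((r & ~q) & (p -> q))) & p) = 1 − 0.344 = 0.656
~~~(~(~p & ((r & ~q) & (p -> q))) & p) = 1 − 0.656 = 0.344

0.344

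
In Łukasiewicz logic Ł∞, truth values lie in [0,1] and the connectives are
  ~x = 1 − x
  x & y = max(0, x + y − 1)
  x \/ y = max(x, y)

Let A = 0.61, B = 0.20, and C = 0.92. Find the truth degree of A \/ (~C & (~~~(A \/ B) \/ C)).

0.61

~C = 1 − 0.92 = 0.08
A \/ B = max(0.61, 0.20) = 0.61
~(A \/ B) = 1 − 0.61 = 0.39
~~(A \/ B) = 1 − 0.39 = 0.61
~~~(A \/ B) = 1 − 0.61 = 0.39
~~~(A \/ B) \/ C = max(0.39, 0.92) = 0.92
~C & (~~~(A \/ B) \/ C) = max(0, 0.08 + 0.92 − 1) = max(0, 0.00) = 0.00
A \/ (~C & (~~~(A \/ B) \/ C)) = max(0.61, 0.00) = 0.61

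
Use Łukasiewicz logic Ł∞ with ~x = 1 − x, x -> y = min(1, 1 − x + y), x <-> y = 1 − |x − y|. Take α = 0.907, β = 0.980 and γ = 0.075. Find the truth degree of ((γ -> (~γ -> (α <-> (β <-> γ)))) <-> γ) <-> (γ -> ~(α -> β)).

0.150

~γ = 1 − 0.075 = 0.925
β <-> γ = 1 − |0.980 − 0.075| = 1 − 0.905 = 0.095
α <-> (β <-> γ) = 1 − |0.907 − 0.095| = 1 − 0.812 = 0.188
~γ -> (α <-> (β <-> γ)) = min(1, 1 − 0.925 + 0.188) = min(1, 0.263) = 0.263
γ -> (~γ -> (α <-> (β <-> γ))) = min(1, 1 − 0.075 + 0.263) = min(1, 1.188) = 1.000
(γ -> (~γ -> (α <-> (β <-> γ)))) <-> γ = 1 − |1.000 − 0.075| = 1 − 0.925 = 0.075
α -> β = min(1, 1 − 0.907 + 0.980) = min(1, 1.073) = 1.000
~(α -> β) = 1 − 1.000 = 0.000
γ -> ~(α -> β) = min(1, 1 − 0.075 + 0.000) = min(1, 0.925) = 0.925
((γ -> (~γ -> (α <-> (β <-> γ)))) <-> γ) <-> (γ -> ~(α -> β)) = 1 − |0.075 − 0.925| = 1 − 0.850 = 0.150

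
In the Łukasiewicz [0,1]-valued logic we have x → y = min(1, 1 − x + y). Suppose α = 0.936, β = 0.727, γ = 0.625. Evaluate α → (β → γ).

β → γ = min(1, 1 − 0.727 + 0.625) = min(1, 0.898) = 0.898
α → (β → γ) = min(1, 1 − 0.936 + 0.898) = min(1, 0.962) = 0.962

0.962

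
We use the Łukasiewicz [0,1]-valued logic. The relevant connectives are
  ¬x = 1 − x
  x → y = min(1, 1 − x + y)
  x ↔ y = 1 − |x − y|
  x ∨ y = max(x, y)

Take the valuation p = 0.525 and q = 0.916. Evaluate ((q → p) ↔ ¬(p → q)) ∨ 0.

0.391

q → p = min(1, 1 − 0.916 + 0.525) = min(1, 0.609) = 0.609
p → q = min(1, 1 − 0.525 + 0.916) = min(1, 1.391) = 1.000
¬(p → q) = 1 − 1.000 = 0.000
(q → p) ↔ ¬(p → q) = 1 − |0.609 − 0.000| = 1 − 0.609 = 0.391
((q → p) ↔ ¬(p → q)) ∨ 0 = max(0.391, 0.000) = 0.391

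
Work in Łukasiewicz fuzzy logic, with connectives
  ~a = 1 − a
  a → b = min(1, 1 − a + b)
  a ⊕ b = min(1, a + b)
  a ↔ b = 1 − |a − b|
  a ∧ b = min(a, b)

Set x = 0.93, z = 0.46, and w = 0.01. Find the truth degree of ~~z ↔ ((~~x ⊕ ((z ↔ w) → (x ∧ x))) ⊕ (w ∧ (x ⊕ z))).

~z = 1 − 0.46 = 0.54
~~z = 1 − 0.54 = 0.46
~x = 1 − 0.93 = 0.07
~~x = 1 − 0.07 = 0.93
z ↔ w = 1 − |0.46 − 0.01| = 1 − 0.45 = 0.55
x ∧ x = min(0.93, 0.93) = 0.93
(z ↔ w) → (x ∧ x) = min(1, 1 − 0.55 + 0.93) = min(1, 1.38) = 1.00
~~x ⊕ ((z ↔ w) → (x ∧ x)) = min(1, 0.93 + 1.00) = min(1, 1.93) = 1.00
x ⊕ z = min(1, 0.93 + 0.46) = min(1, 1.39) = 1.00
w ∧ (x ⊕ z) = min(0.01, 1.00) = 0.01
(~~x ⊕ ((z ↔ w) → (x ∧ x))) ⊕ (w ∧ (x ⊕ z)) = min(1, 1.00 + 0.01) = min(1, 1.01) = 1.00
~~z ↔ ((~~x ⊕ ((z ↔ w) → (x ∧ x))) ⊕ (w ∧ (x ⊕ z))) = 1 − |0.46 − 1.00| = 1 − 0.54 = 0.46

0.46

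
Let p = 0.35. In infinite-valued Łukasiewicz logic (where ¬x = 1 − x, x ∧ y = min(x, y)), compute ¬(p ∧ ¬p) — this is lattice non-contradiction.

0.65

¬p = 1 − 0.35 = 0.65
p ∧ ¬p = min(0.35, 0.65) = 0.35
¬(p ∧ ¬p) = 1 − 0.35 = 0.65
(The value 0.65 < 1 shows this instance is not satisfied; not a Ł∞-tautology — its value is 1 − min(a, 1−a).)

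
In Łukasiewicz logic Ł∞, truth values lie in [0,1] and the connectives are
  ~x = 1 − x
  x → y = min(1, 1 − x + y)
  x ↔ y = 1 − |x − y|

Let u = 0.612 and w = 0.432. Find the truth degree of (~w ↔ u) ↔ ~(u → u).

~w = 1 − 0.432 = 0.568
~w ↔ u = 1 − |0.568 − 0.612| = 1 − 0.044 = 0.956
u → u = min(1, 1 − 0.612 + 0.612) = min(1, 1.000) = 1.000
~(u → u) = 1 − 1.000 = 0.000
(~w ↔ u) ↔ ~(u → u) = 1 − |0.956 − 0.000| = 1 − 0.956 = 0.044

0.044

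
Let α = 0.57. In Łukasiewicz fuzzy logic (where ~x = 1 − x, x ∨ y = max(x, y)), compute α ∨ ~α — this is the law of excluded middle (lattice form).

0.57

~α = 1 − 0.57 = 0.43
α ∨ ~α = max(0.57, 0.43) = 0.57
(The value 0.57 < 1 shows this instance is not satisfied; not a Ł∞-tautology — its value is max(a, 1−a).)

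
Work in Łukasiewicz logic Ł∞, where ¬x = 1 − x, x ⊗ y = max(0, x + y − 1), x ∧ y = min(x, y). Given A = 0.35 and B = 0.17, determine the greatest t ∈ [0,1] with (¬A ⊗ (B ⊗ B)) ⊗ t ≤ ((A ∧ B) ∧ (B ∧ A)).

1.00

¬A = 1 − 0.35 = 0.65
B ⊗ B = max(0, 0.17 + 0.17 − 1) = max(0, -0.66) = 0.00
¬A ⊗ (B ⊗ B) = max(0, 0.65 + 0.00 − 1) = max(0, -0.35) = 0.00
So the left factor is ¬A ⊗ (B ⊗ B) = 0.00.
A ∧ B = min(0.35, 0.17) = 0.17
B ∧ A = min(0.17, 0.35) = 0.17
(A ∧ B) ∧ (B ∧ A) = min(0.17, 0.17) = 0.17
So the right-hand bound is (A ∧ B) ∧ (B ∧ A) = 0.17.
The residuum of the Łukasiewicz t-norm gives the supremum: min(1, 1 − 0.00 + 0.17).
1 − 0.00 + 0.17 = 1.17, so t = min(1, 1.17) = 1.00.
Check: 0.00 ⊗ 1.00 = max(0, 0.00) = 0.00 ≤ 0.17.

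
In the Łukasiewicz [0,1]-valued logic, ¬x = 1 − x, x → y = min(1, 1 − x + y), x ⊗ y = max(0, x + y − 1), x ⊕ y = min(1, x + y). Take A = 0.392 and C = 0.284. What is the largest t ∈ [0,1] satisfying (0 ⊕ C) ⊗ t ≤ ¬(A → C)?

0 ⊕ C = min(1, 0.000 + 0.284) = min(1, 0.284) = 0.284
So the left factor is 0 ⊕ C = 0.284.
A → C = min(1, 1 − 0.392 + 0.284) = min(1, 0.892) = 0.892
¬(A → C) = 1 − 0.892 = 0.108
So the right-hand bound is ¬(A → C) = 0.108.
The residuum of the Łukasiewicz t-norm gives the supremum: min(1, 1 − 0.284 + 0.108).
1 − 0.284 + 0.108 = 0.824, so t = min(1, 0.824) = 0.824.
Check: 0.284 ⊗ 0.824 = max(0, 0.108) = 0.108 ≤ 0.108.

0.824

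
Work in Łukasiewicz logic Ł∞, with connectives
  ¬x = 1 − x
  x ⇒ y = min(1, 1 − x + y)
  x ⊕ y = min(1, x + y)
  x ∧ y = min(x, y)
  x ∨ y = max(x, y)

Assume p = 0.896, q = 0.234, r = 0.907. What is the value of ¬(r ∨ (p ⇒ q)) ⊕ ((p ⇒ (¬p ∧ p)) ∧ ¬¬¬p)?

0.197

p ⇒ q = min(1, 1 − 0.896 + 0.234) = min(1, 0.338) = 0.338
r ∨ (p ⇒ q) = max(0.907, 0.338) = 0.907
¬(r ∨ (p ⇒ q)) = 1 − 0.907 = 0.093
¬p = 1 − 0.896 = 0.104
¬p ∧ p = min(0.104, 0.896) = 0.104
p ⇒ (¬p ∧ p) = min(1, 1 − 0.896 + 0.104) = min(1, 0.208) = 0.208
¬¬p = 1 − 0.104 = 0.896
¬¬¬p = 1 − 0.896 = 0.104
(p ⇒ (¬p ∧ p)) ∧ ¬¬¬p = min(0.208, 0.104) = 0.104
¬(r ∨ (p ⇒ q)) ⊕ ((p ⇒ (¬p ∧ p)) ∧ ¬¬¬p) = min(1, 0.093 + 0.104) = min(1, 0.197) = 0.197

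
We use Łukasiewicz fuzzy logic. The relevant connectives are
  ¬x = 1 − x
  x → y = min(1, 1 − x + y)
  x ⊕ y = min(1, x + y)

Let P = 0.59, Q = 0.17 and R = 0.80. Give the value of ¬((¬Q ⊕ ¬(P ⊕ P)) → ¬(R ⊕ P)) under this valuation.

0.83

¬Q = 1 − 0.17 = 0.83
P ⊕ P = min(1, 0.59 + 0.59) = min(1, 1.18) = 1.00
¬(P ⊕ P) = 1 − 1.00 = 0.00
¬Q ⊕ ¬(P ⊕ P) = min(1, 0.83 + 0.00) = min(1, 0.83) = 0.83
R ⊕ P = min(1, 0.80 + 0.59) = min(1, 1.39) = 1.00
¬(R ⊕ P) = 1 − 1.00 = 0.00
(¬Q ⊕ ¬(P ⊕ P)) → ¬(R ⊕ P) = min(1, 1 − 0.83 + 0.00) = min(1, 0.17) = 0.17
¬((¬Q ⊕ ¬(P ⊕ P)) → ¬(R ⊕ P)) = 1 − 0.17 = 0.83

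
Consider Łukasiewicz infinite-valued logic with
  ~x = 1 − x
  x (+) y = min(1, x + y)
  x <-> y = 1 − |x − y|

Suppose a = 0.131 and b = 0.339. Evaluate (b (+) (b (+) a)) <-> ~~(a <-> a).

0.809

b (+) a = min(1, 0.339 + 0.131) = min(1, 0.470) = 0.470
b (+) (b (+) a) = min(1, 0.339 + 0.470) = min(1, 0.809) = 0.809
a <-> a = 1 − |0.131 − 0.131| = 1 − 0.000 = 1.000
~(a <-> a) = 1 − 1.000 = 0.000
~~(a <-> a) = 1 − 0.000 = 1.000
(b (+) (b (+) a)) <-> ~~(a <-> a) = 1 − |0.809 − 1.000| = 1 − 0.191 = 0.809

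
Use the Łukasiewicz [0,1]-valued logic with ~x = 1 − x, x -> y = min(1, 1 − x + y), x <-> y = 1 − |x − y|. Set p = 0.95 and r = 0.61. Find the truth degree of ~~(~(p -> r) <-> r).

p -> r = min(1, 1 − 0.95 + 0.61) = min(1, 0.66) = 0.66
~(p -> r) = 1 − 0.66 = 0.34
~(p -> r) <-> r = 1 − |0.34 − 0.61| = 1 − 0.27 = 0.73
~(~(p -> r) <-> r) = 1 − 0.73 = 0.27
~~(~(p -> r) <-> r) = 1 − 0.27 = 0.73

0.73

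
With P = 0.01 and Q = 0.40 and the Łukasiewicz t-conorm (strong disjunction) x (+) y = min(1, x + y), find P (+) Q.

P (+) Q = min(1, 0.01 + 0.40) = min(1, 0.41) = 0.41
For comparison, the Gödel t-conorm max(x, y) would give 0.40.

0.41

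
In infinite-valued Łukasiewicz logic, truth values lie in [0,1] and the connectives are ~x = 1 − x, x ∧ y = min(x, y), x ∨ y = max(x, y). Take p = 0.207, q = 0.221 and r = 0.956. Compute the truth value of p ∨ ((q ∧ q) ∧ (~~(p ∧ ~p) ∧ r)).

0.207

q ∧ q = min(0.221, 0.221) = 0.221
~p = 1 − 0.207 = 0.793
p ∧ ~p = min(0.207, 0.793) = 0.207
~(p ∧ ~p) = 1 − 0.207 = 0.793
~~(p ∧ ~p) = 1 − 0.793 = 0.207
~~(p ∧ ~p) ∧ r = min(0.207, 0.956) = 0.207
(q ∧ q) ∧ (~~(p ∧ ~p) ∧ r) = min(0.221, 0.207) = 0.207
p ∨ ((q ∧ q) ∧ (~~(p ∧ ~p) ∧ r)) = max(0.207, 0.207) = 0.207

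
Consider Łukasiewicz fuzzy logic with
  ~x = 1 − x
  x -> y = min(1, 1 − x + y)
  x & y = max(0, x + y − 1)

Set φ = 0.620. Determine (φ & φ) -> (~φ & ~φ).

φ & φ = max(0, 0.620 + 0.620 − 1) = max(0, 0.240) = 0.240
~φ = 1 − 0.620 = 0.380
~φ & ~φ = max(0, 0.380 + 0.380 − 1) = max(0, -0.240) = 0.000
(φ & φ) -> (~φ & ~φ) = min(1, 1 − 0.240 + 0.000) = min(1, 0.760) = 0.760

0.760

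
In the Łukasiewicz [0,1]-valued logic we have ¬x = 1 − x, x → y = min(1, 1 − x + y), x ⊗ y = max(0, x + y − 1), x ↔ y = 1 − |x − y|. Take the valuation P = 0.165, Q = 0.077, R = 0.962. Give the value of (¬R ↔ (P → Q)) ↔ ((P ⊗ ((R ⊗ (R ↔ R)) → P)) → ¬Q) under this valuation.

0.126

¬R = 1 − 0.962 = 0.038
P → Q = min(1, 1 − 0.165 + 0.077) = min(1, 0.912) = 0.912
¬R ↔ (P → Q) = 1 − |0.038 − 0.912| = 1 − 0.874 = 0.126
R ↔ R = 1 − |0.962 − 0.962| = 1 − 0.000 = 1.000
R ⊗ (R ↔ R) = max(0, 0.962 + 1.000 − 1) = max(0, 0.962) = 0.962
(R ⊗ (R ↔ R)) → P = min(1, 1 − 0.962 + 0.165) = min(1, 0.203) = 0.203
P ⊗ ((R ⊗ (R ↔ R)) → P) = max(0, 0.165 + 0.203 − 1) = max(0, -0.632) = 0.000
¬Q = 1 − 0.077 = 0.923
(P ⊗ ((R ⊗ (R ↔ R)) → P)) → ¬Q = min(1, 1 − 0.000 + 0.923) = min(1, 1.923) = 1.000
(¬R ↔ (P → Q)) ↔ ((P ⊗ ((R ⊗ (R ↔ R)) → P)) → ¬Q) = 1 − |0.126 − 1.000| = 1 − 0.874 = 0.126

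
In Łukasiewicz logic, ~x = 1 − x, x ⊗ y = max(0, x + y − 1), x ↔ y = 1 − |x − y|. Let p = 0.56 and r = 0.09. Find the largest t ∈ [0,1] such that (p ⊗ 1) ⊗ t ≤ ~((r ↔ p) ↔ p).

0.47

p ⊗ 1 = max(0, 0.56 + 1.00 − 1) = max(0, 0.56) = 0.56
So the left factor is p ⊗ 1 = 0.56.
r ↔ p = 1 − |0.09 − 0.56| = 1 − 0.47 = 0.53
(r ↔ p) ↔ p = 1 − |0.53 − 0.56| = 1 − 0.03 = 0.97
~((r ↔ p) ↔ p) = 1 − 0.97 = 0.03
So the right-hand bound is ~((r ↔ p) ↔ p) = 0.03.
The residuum of the Łukasiewicz t-norm gives the supremum: min(1, 1 − 0.56 + 0.03).
1 − 0.56 + 0.03 = 0.47, so t = min(1, 0.47) = 0.47.
Check: 0.56 ⊗ 0.47 = max(0, 0.03) = 0.03 ≤ 0.03.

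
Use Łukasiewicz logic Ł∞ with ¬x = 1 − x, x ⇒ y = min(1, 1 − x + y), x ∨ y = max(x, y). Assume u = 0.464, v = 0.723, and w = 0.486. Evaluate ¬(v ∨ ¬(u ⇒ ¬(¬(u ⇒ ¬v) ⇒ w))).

¬v = 1 − 0.723 = 0.277
u ⇒ ¬v = min(1, 1 − 0.464 + 0.277) = min(1, 0.813) = 0.813
¬(u ⇒ ¬v) = 1 − 0.813 = 0.187
¬(u ⇒ ¬v) ⇒ w = min(1, 1 − 0.187 + 0.486) = min(1, 1.299) = 1.000
¬(¬(u ⇒ ¬v) ⇒ w) = 1 − 1.000 = 0.000
u ⇒ ¬(¬(u ⇒ ¬v) ⇒ w) = min(1, 1 − 0.464 + 0.000) = min(1, 0.536) = 0.536
¬(u ⇒ ¬(¬(u ⇒ ¬v) ⇒ w)) = 1 − 0.536 = 0.464
v ∨ ¬(u ⇒ ¬(¬(u ⇒ ¬v) ⇒ w)) = max(0.723, 0.464) = 0.723
¬(v ∨ ¬(u ⇒ ¬(¬(u ⇒ ¬v) ⇒ w))) = 1 − 0.723 = 0.277

0.277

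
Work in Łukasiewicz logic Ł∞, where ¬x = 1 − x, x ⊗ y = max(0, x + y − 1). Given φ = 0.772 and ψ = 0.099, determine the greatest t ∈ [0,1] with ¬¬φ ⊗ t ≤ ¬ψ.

1.000

¬φ = 1 − 0.772 = 0.228
¬¬φ = 1 − 0.228 = 0.772
So the left factor is ¬¬φ = 0.772.
¬ψ = 1 − 0.099 = 0.901
So the right-hand bound is ¬ψ = 0.901.
The residuum of the Łukasiewicz t-norm gives the supremum: min(1, 1 − 0.772 + 0.901).
1 − 0.772 + 0.901 = 1.129, so t = min(1, 1.129) = 1.000.
Check: 0.772 ⊗ 1.000 = max(0, 0.772) = 0.772 ≤ 0.901.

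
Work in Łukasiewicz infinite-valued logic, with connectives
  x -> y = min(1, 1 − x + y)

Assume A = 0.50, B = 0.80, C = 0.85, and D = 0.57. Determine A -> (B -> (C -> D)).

C -> D = min(1, 1 − 0.85 + 0.57) = min(1, 0.72) = 0.72
B -> (C -> D) = min(1, 1 − 0.80 + 0.72) = min(1, 0.92) = 0.92
A -> (B -> (C -> D)) = min(1, 1 − 0.50 + 0.92) = min(1, 1.42) = 1.00

1.00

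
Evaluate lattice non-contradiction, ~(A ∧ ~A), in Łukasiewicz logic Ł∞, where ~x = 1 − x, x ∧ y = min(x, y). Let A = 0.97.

0.97

~A = 1 − 0.97 = 0.03
A ∧ ~A = min(0.97, 0.03) = 0.03
~(A ∧ ~A) = 1 − 0.03 = 0.97
(The value 0.97 < 1 shows this instance is not satisfied; not a Ł∞-tautology — its value is 1 − min(a, 1−a).)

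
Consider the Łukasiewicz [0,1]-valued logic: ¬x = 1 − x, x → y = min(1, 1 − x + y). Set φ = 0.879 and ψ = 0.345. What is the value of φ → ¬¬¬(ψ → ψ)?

0.121

ψ → ψ = min(1, 1 − 0.345 + 0.345) = min(1, 1.000) = 1.000
¬(ψ → ψ) = 1 − 1.000 = 0.000
¬¬(ψ → ψ) = 1 − 0.000 = 1.000
¬¬¬(ψ → ψ) = 1 − 1.000 = 0.000
φ → ¬¬¬(ψ → ψ) = min(1, 1 − 0.879 + 0.000) = min(1, 0.121) = 0.121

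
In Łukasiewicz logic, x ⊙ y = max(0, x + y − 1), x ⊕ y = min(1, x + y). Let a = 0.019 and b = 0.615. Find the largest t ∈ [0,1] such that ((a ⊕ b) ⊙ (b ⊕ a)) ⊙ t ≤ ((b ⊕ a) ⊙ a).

0.732

a ⊕ b = min(1, 0.019 + 0.615) = min(1, 0.634) = 0.634
b ⊕ a = min(1, 0.615 + 0.019) = min(1, 0.634) = 0.634
(a ⊕ b) ⊙ (b ⊕ a) = max(0, 0.634 + 0.634 − 1) = max(0, 0.268) = 0.268
So the left factor is (a ⊕ b) ⊙ (b ⊕ a) = 0.268.
(b ⊕ a) ⊙ a = max(0, 0.634 + 0.019 − 1) = max(0, -0.347) = 0.000
So the right-hand bound is (b ⊕ a) ⊙ a = 0.000.
The residuum of the Łukasiewicz t-norm gives the supremum: min(1, 1 − 0.268 + 0.000).
1 − 0.268 + 0.000 = 0.732, so t = min(1, 0.732) = 0.732.
Check: 0.268 ⊙ 0.732 = max(0, 0.000) = 0.000 ≤ 0.000.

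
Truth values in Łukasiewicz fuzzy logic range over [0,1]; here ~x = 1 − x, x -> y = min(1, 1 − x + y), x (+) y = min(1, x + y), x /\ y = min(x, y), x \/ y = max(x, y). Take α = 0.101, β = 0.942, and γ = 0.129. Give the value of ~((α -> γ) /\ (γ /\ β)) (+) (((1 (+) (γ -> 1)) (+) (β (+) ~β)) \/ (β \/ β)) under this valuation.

α -> γ = min(1, 1 − 0.101 + 0.129) = min(1, 1.028) = 1.000
γ /\ β = min(0.129, 0.942) = 0.129
(α -> γ) /\ (γ /\ β) = min(1.000, 0.129) = 0.129
~((α -> γ) /\ (γ /\ β)) = 1 − 0.129 = 0.871
γ -> 1 = min(1, 1 − 0.129 + 1.000) = min(1, 1.871) = 1.000
1 (+) (γ -> 1) = min(1, 1.000 + 1.000) = min(1, 2.000) = 1.000
~β = 1 − 0.942 = 0.058
β (+) ~β = min(1, 0.942 + 0.058) = min(1, 1.000) = 1.000
(1 (+) (γ -> 1)) (+) (β (+) ~β) = min(1, 1.000 + 1.000) = min(1, 2.000) = 1.000
β \/ β = max(0.942, 0.942) = 0.942
((1 (+) (γ -> 1)) (+) (β (+) ~β)) \/ (β \/ β) = max(1.000, 0.942) = 1.000
~((α -> γ) /\ (γ /\ β)) (+) (((1 (+) (γ -> 1)) (+) (β (+) ~β)) \/ (β \/ β)) = min(1, 0.871 + 1.000) = min(1, 1.871) = 1.000

1.000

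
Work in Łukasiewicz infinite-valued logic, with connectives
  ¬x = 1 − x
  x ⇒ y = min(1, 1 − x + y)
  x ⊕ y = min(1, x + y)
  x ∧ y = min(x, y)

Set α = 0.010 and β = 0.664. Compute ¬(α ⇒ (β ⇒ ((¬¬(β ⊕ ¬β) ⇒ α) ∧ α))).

0.000

¬β = 1 − 0.664 = 0.336
β ⊕ ¬β = min(1, 0.664 + 0.336) = min(1, 1.000) = 1.000
¬(β ⊕ ¬β) = 1 − 1.000 = 0.000
¬¬(β ⊕ ¬β) = 1 − 0.000 = 1.000
¬¬(β ⊕ ¬β) ⇒ α = min(1, 1 − 1.000 + 0.010) = min(1, 0.010) = 0.010
(¬¬(β ⊕ ¬β) ⇒ α) ∧ α = min(0.010, 0.010) = 0.010
β ⇒ ((¬¬(β ⊕ ¬β) ⇒ α) ∧ α) = min(1, 1 − 0.664 + 0.010) = min(1, 0.346) = 0.346
α ⇒ (β ⇒ ((¬¬(β ⊕ ¬β) ⇒ α) ∧ α)) = min(1, 1 − 0.010 + 0.346) = min(1, 1.336) = 1.000
¬(α ⇒ (β ⇒ ((¬¬(β ⊕ ¬β) ⇒ α) ∧ α))) = 1 − 1.000 = 0.000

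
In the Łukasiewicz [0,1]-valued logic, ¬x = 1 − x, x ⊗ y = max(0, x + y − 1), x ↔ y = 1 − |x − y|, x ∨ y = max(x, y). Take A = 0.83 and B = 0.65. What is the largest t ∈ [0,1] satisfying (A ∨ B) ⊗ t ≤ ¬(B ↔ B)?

0.17

A ∨ B = max(0.83, 0.65) = 0.83
So the left factor is A ∨ B = 0.83.
B ↔ B = 1 − |0.65 − 0.65| = 1 − 0.00 = 1.00
¬(B ↔ B) = 1 − 1.00 = 0.00
So the right-hand bound is ¬(B ↔ B) = 0.00.
The residuum of the Łukasiewicz t-norm gives the supremum: min(1, 1 − 0.83 + 0.00).
1 − 0.83 + 0.00 = 0.17, so t = min(1, 0.17) = 0.17.
Check: 0.83 ⊗ 0.17 = max(0, 0.00) = 0.00 ≤ 0.00.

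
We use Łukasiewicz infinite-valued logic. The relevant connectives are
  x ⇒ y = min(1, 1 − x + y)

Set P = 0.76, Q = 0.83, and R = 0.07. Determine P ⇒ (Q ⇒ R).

0.48

Q ⇒ R = min(1, 1 − 0.83 + 0.07) = min(1, 0.24) = 0.24
P ⇒ (Q ⇒ R) = min(1, 1 − 0.76 + 0.24) = min(1, 0.48) = 0.48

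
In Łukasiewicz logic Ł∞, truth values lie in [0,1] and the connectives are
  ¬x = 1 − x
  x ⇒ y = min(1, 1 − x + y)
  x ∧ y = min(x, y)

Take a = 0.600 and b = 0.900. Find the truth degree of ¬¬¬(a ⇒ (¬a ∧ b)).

¬a = 1 − 0.600 = 0.400
¬a ∧ b = min(0.400, 0.900) = 0.400
a ⇒ (¬a ∧ b) = min(1, 1 − 0.600 + 0.400) = min(1, 0.800) = 0.800
¬(a ⇒ (¬a ∧ b)) = 1 − 0.800 = 0.200
¬¬(a ⇒ (¬a ∧ b)) = 1 − 0.200 = 0.800
¬¬¬(a ⇒ (¬a ∧ b)) = 1 − 0.800 = 0.200

0.200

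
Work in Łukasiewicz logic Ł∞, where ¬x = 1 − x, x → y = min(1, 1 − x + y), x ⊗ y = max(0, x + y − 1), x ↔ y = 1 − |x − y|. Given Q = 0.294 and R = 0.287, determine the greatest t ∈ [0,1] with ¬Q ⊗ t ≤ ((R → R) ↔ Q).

0.588

¬Q = 1 − 0.294 = 0.706
So the left factor is ¬Q = 0.706.
R → R = min(1, 1 − 0.287 + 0.287) = min(1, 1.000) = 1.000
(R → R) ↔ Q = 1 − |1.000 − 0.294| = 1 − 0.706 = 0.294
So the right-hand bound is (R → R) ↔ Q = 0.294.
The residuum of the Łukasiewicz t-norm gives the supremum: min(1, 1 − 0.706 + 0.294).
1 − 0.706 + 0.294 = 0.588, so t = min(1, 0.588) = 0.588.
Check: 0.706 ⊗ 0.588 = max(0, 0.294) = 0.294 ≤ 0.294.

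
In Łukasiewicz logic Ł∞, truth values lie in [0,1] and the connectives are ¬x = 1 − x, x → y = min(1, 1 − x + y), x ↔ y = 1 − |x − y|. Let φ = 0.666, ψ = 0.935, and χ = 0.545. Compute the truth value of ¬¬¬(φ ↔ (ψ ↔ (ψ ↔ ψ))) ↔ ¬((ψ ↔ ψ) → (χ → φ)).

0.731

ψ ↔ ψ = 1 − |0.935 − 0.935| = 1 − 0.000 = 1.000
ψ ↔ (ψ ↔ ψ) = 1 − |0.935 − 1.000| = 1 − 0.065 = 0.935
φ ↔ (ψ ↔ (ψ ↔ ψ)) = 1 − |0.666 − 0.935| = 1 − 0.269 = 0.731
¬(φ ↔ (ψ ↔ (ψ ↔ ψ))) = 1 − 0.731 = 0.269
¬¬(φ ↔ (ψ ↔ (ψ ↔ ψ))) = 1 − 0.269 = 0.731
¬¬¬(φ ↔ (ψ ↔ (ψ ↔ ψ))) = 1 − 0.731 = 0.269
χ → φ = min(1, 1 − 0.545 + 0.666) = min(1, 1.121) = 1.000
(ψ ↔ ψ) → (χ → φ) = min(1, 1 − 1.000 + 1.000) = min(1, 1.000) = 1.000
¬((ψ ↔ ψ) → (χ → φ)) = 1 − 1.000 = 0.000
¬¬¬(φ ↔ (ψ ↔ (ψ ↔ ψ))) ↔ ¬((ψ ↔ ψ) → (χ → φ)) = 1 − |0.269 − 0.000| = 1 − 0.269 = 0.731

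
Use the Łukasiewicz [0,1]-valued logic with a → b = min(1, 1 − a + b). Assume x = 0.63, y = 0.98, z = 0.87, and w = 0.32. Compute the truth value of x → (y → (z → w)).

0.84

z → w = min(1, 1 − 0.87 + 0.32) = min(1, 0.45) = 0.45
y → (z → w) = min(1, 1 − 0.98 + 0.45) = min(1, 0.47) = 0.47
x → (y → (z → w)) = min(1, 1 − 0.63 + 0.47) = min(1, 0.84) = 0.84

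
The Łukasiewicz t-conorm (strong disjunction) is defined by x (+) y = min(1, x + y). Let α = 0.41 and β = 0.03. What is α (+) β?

0.44

α (+) β = min(1, 0.41 + 0.03) = min(1, 0.44) = 0.44
For comparison, the Gödel t-conorm max(x, y) would give 0.41.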